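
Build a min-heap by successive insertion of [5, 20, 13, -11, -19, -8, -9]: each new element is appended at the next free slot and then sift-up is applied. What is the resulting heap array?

Insert 5:
  append 5 at index 0 → [5] (no swap needed)
Insert 20:
  append 20 at index 1 → [5, 20] (no swap needed)
Insert 13:
  append 13 at index 2 → [5, 20, 13] (no swap needed)
Insert -11:
  append -11 at index 3 → [5, 20, 13, -11]
  -11 < parent 20 at index 1, swap → [5, -11, 13, 20]
  -11 < parent 5 at index 0, swap → [-11, 5, 13, 20]
Insert -19:
  append -19 at index 4 → [-11, 5, 13, 20, -19]
  -19 < parent 5 at index 1, swap → [-11, -19, 13, 20, 5]
  -19 < parent -11 at index 0, swap → [-19, -11, 13, 20, 5]
Insert -8:
  append -8 at index 5 → [-19, -11, 13, 20, 5, -8]
  -8 < parent 13 at index 2, swap → [-19, -11, -8, 20, 5, 13]
Insert -9:
  append -9 at index 6 → [-19, -11, -8, 20, 5, 13, -9]
  -9 < parent -8 at index 2, swap → [-19, -11, -9, 20, 5, 13, -8]

[-19, -11, -9, 20, 5, 13, -8]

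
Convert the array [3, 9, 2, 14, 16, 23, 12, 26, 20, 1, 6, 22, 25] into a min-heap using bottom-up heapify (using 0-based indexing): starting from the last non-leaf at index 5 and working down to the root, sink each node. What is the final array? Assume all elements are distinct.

[1, 3, 2, 14, 6, 22, 12, 26, 20, 16, 9, 23, 25]

sift down from index 5:
  23 vs smaller child 22 at index 11, swap → [3, 9, 2, 14, 16, 22, 12, 26, 20, 1, 6, 23, 25]
sift down from index 4:
  16 vs smaller child 1 at index 9, swap → [3, 9, 2, 14, 1, 22, 12, 26, 20, 16, 6, 23, 25]
sift down from index 3: already satisfies heap property
sift down from index 2: already satisfies heap property
sift down from index 1:
  9 vs smaller child 1 at index 4, swap → [3, 1, 2, 14, 9, 22, 12, 26, 20, 16, 6, 23, 25]
  9 vs smaller child 6 at index 10, swap → [3, 1, 2, 14, 6, 22, 12, 26, 20, 16, 9, 23, 25]
sift down from index 0:
  3 vs smaller child 1 at index 1, swap → [1, 3, 2, 14, 6, 22, 12, 26, 20, 16, 9, 23, 25]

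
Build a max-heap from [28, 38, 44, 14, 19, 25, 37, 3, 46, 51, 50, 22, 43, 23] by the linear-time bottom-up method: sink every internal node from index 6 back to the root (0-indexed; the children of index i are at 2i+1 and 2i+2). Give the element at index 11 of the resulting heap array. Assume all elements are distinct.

22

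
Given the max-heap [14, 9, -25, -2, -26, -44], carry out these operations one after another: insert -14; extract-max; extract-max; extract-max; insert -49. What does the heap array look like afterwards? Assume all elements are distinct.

insert -14:
  append -14 at index 6 → [14, 9, -25, -2, -26, -44, -14]
  -14 > parent -25 at index 2, swap → [14, 9, -14, -2, -26, -44, -25]
extract-max → returns 14:
  remove root 14; move last element -25 to root → [-25, 9, -14, -2, -26, -44]
  -25 vs larger child 9 at index 1, swap → [9, -25, -14, -2, -26, -44]
  -25 vs larger child -2 at index 3, swap → [9, -2, -14, -25, -26, -44]
extract-max → returns 9:
  remove root 9; move last element -44 to root → [-44, -2, -14, -25, -26]
  -44 vs larger child -2 at index 1, swap → [-2, -44, -14, -25, -26]
  -44 vs larger child -25 at index 3, swap → [-2, -25, -14, -44, -26]
extract-max → returns -2:
  remove root -2; move last element -26 to root → [-26, -25, -14, -44]
  -26 vs larger child -14 at index 2, swap → [-14, -25, -26, -44]
insert -49:
  append -49 at index 4 → [-14, -25, -26, -44, -49] (no swap needed)

[-14, -25, -26, -44, -49]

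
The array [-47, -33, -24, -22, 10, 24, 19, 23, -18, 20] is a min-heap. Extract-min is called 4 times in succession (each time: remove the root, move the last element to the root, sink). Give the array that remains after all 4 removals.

[-18, 10, 19, 23, 20, 24]

extract-min #1 returns -47:
  remove root -47; move last element 20 to root → [20, -33, -24, -22, 10, 24, 19, 23, -18]
  20 vs smaller child -33 at index 1, swap → [-33, 20, -24, -22, 10, 24, 19, 23, -18]
  20 vs smaller child -22 at index 3, swap → [-33, -22, -24, 20, 10, 24, 19, 23, -18]
  20 vs smaller child -18 at index 8, swap → [-33, -22, -24, -18, 10, 24, 19, 23, 20]
extract-min #2 returns -33:
  remove root -33; move last element 20 to root → [20, -22, -24, -18, 10, 24, 19, 23]
  20 vs smaller child -24 at index 2, swap → [-24, -22, 20, -18, 10, 24, 19, 23]
  20 vs smaller child 19 at index 6, swap → [-24, -22, 19, -18, 10, 24, 20, 23]
extract-min #3 returns -24:
  remove root -24; move last element 23 to root → [23, -22, 19, -18, 10, 24, 20]
  23 vs smaller child -22 at index 1, swap → [-22, 23, 19, -18, 10, 24, 20]
  23 vs smaller child -18 at index 3, swap → [-22, -18, 19, 23, 10, 24, 20]
extract-min #4 returns -22:
  remove root -22; move last element 20 to root → [20, -18, 19, 23, 10, 24]
  20 vs smaller child -18 at index 1, swap → [-18, 20, 19, 23, 10, 24]
  20 vs smaller child 10 at index 4, swap → [-18, 10, 19, 23, 20, 24]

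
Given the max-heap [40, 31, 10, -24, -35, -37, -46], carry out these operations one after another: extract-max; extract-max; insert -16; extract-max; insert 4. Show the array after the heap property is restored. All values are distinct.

[4, -24, -16, -46, -35, -37]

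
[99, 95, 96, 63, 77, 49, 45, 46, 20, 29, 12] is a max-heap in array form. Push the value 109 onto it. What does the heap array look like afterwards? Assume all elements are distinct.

[109, 95, 99, 63, 77, 96, 45, 46, 20, 29, 12, 49]

append 109 at index 11 → [99, 95, 96, 63, 77, 49, 45, 46, 20, 29, 12, 109]
109 > parent 49 at index 5, swap → [99, 95, 96, 63, 77, 109, 45, 46, 20, 29, 12, 49]
109 > parent 96 at index 2, swap → [99, 95, 109, 63, 77, 96, 45, 46, 20, 29, 12, 49]
109 > parent 99 at index 0, swap → [109, 95, 99, 63, 77, 96, 45, 46, 20, 29, 12, 49]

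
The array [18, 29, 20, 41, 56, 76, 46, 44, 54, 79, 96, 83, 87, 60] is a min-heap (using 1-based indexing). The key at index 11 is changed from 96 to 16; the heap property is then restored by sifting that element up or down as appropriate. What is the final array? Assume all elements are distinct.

[16, 18, 20, 41, 29, 76, 46, 44, 54, 79, 56, 83, 87, 60]

set index 11 from 96 to 16 → [18, 29, 20, 41, 56, 76, 46, 44, 54, 79, 16, 83, 87, 60]
16 < parent 56 at index 5, swap → [18, 29, 20, 41, 16, 76, 46, 44, 54, 79, 56, 83, 87, 60]
16 < parent 29 at index 2, swap → [18, 16, 20, 41, 29, 76, 46, 44, 54, 79, 56, 83, 87, 60]
16 < parent 18 at index 1, swap → [16, 18, 20, 41, 29, 76, 46, 44, 54, 79, 56, 83, 87, 60]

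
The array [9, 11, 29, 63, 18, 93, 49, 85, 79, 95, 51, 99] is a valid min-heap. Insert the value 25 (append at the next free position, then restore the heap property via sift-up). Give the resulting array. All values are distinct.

[9, 11, 25, 63, 18, 29, 49, 85, 79, 95, 51, 99, 93]

append 25 at index 12 → [9, 11, 29, 63, 18, 93, 49, 85, 79, 95, 51, 99, 25]
25 < parent 93 at index 5, swap → [9, 11, 29, 63, 18, 25, 49, 85, 79, 95, 51, 99, 93]
25 < parent 29 at index 2, swap → [9, 11, 25, 63, 18, 29, 49, 85, 79, 95, 51, 99, 93]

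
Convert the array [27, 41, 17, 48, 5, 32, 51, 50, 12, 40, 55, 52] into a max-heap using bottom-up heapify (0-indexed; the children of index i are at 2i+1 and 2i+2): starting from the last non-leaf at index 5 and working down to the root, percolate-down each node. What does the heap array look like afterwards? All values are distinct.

[55, 50, 52, 48, 41, 32, 51, 27, 12, 40, 5, 17]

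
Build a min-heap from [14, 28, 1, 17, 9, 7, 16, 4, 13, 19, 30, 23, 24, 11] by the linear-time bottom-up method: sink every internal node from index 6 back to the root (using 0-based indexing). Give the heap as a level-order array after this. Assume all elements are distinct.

sift down from index 6:
  16 vs only child 11 at index 13, swap → [14, 28, 1, 17, 9, 7, 11, 4, 13, 19, 30, 23, 24, 16]
sift down from index 5: already satisfies heap property
sift down from index 4: already satisfies heap property
sift down from index 3:
  17 vs smaller child 4 at index 7, swap → [14, 28, 1, 4, 9, 7, 11, 17, 13, 19, 30, 23, 24, 16]
sift down from index 2: already satisfies heap property
sift down from index 1:
  28 vs smaller child 4 at index 3, swap → [14, 4, 1, 28, 9, 7, 11, 17, 13, 19, 30, 23, 24, 16]
  28 vs smaller child 13 at index 8, swap → [14, 4, 1, 13, 9, 7, 11, 17, 28, 19, 30, 23, 24, 16]
sift down from index 0:
  14 vs smaller child 1 at index 2, swap → [1, 4, 14, 13, 9, 7, 11, 17, 28, 19, 30, 23, 24, 16]
  14 vs smaller child 7 at index 5, swap → [1, 4, 7, 13, 9, 14, 11, 17, 28, 19, 30, 23, 24, 16]

[1, 4, 7, 13, 9, 14, 11, 17, 28, 19, 30, 23, 24, 16]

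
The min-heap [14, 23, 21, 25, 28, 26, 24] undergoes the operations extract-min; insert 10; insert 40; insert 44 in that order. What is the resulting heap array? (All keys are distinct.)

[10, 23, 21, 25, 28, 26, 24, 40, 44]

extract-min → returns 14:
  remove root 14; move last element 24 to root → [24, 23, 21, 25, 28, 26]
  24 vs smaller child 21 at index 2, swap → [21, 23, 24, 25, 28, 26]
insert 10:
  append 10 at index 6 → [21, 23, 24, 25, 28, 26, 10]
  10 < parent 24 at index 2, swap → [21, 23, 10, 25, 28, 26, 24]
  10 < parent 21 at index 0, swap → [10, 23, 21, 25, 28, 26, 24]
insert 40:
  append 40 at index 7 → [10, 23, 21, 25, 28, 26, 24, 40] (no swap needed)
insert 44:
  append 44 at index 8 → [10, 23, 21, 25, 28, 26, 24, 40, 44] (no swap needed)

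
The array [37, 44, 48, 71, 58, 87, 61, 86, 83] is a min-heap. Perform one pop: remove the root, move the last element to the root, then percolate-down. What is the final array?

[44, 58, 48, 71, 83, 87, 61, 86]

remove root 37; move last element 83 to root → [83, 44, 48, 71, 58, 87, 61, 86]
83 vs smaller child 44 at index 1, swap → [44, 83, 48, 71, 58, 87, 61, 86]
83 vs smaller child 58 at index 4, swap → [44, 58, 48, 71, 83, 87, 61, 86]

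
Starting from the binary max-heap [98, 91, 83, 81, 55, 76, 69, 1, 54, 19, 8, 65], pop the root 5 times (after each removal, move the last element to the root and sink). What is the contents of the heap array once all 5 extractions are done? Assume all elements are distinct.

extract-max #1 returns 98:
  remove root 98; move last element 65 to root → [65, 91, 83, 81, 55, 76, 69, 1, 54, 19, 8]
  65 vs larger child 91 at index 1, swap → [91, 65, 83, 81, 55, 76, 69, 1, 54, 19, 8]
  65 vs larger child 81 at index 3, swap → [91, 81, 83, 65, 55, 76, 69, 1, 54, 19, 8]
extract-max #2 returns 91:
  remove root 91; move last element 8 to root → [8, 81, 83, 65, 55, 76, 69, 1, 54, 19]
  8 vs larger child 83 at index 2, swap → [83, 81, 8, 65, 55, 76, 69, 1, 54, 19]
  8 vs larger child 76 at index 5, swap → [83, 81, 76, 65, 55, 8, 69, 1, 54, 19]
extract-max #3 returns 83:
  remove root 83; move last element 19 to root → [19, 81, 76, 65, 55, 8, 69, 1, 54]
  19 vs larger child 81 at index 1, swap → [81, 19, 76, 65, 55, 8, 69, 1, 54]
  19 vs larger child 65 at index 3, swap → [81, 65, 76, 19, 55, 8, 69, 1, 54]
  19 vs larger child 54 at index 8, swap → [81, 65, 76, 54, 55, 8, 69, 1, 19]
extract-max #4 returns 81:
  remove root 81; move last element 19 to root → [19, 65, 76, 54, 55, 8, 69, 1]
  19 vs larger child 76 at index 2, swap → [76, 65, 19, 54, 55, 8, 69, 1]
  19 vs larger child 69 at index 6, swap → [76, 65, 69, 54, 55, 8, 19, 1]
extract-max #5 returns 76:
  remove root 76; move last element 1 to root → [1, 65, 69, 54, 55, 8, 19]
  1 vs larger child 69 at index 2, swap → [69, 65, 1, 54, 55, 8, 19]
  1 vs larger child 19 at index 6, swap → [69, 65, 19, 54, 55, 8, 1]

[69, 65, 19, 54, 55, 8, 1]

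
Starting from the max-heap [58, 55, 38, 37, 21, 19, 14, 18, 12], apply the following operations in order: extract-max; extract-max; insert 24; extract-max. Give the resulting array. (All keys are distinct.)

extract-max → returns 58:
  remove root 58; move last element 12 to root → [12, 55, 38, 37, 21, 19, 14, 18]
  12 vs larger child 55 at index 1, swap → [55, 12, 38, 37, 21, 19, 14, 18]
  12 vs larger child 37 at index 3, swap → [55, 37, 38, 12, 21, 19, 14, 18]
  12 vs only child 18 at index 7, swap → [55, 37, 38, 18, 21, 19, 14, 12]
extract-max → returns 55:
  remove root 55; move last element 12 to root → [12, 37, 38, 18, 21, 19, 14]
  12 vs larger child 38 at index 2, swap → [38, 37, 12, 18, 21, 19, 14]
  12 vs larger child 19 at index 5, swap → [38, 37, 19, 18, 21, 12, 14]
insert 24:
  append 24 at index 7 → [38, 37, 19, 18, 21, 12, 14, 24]
  24 > parent 18 at index 3, swap → [38, 37, 19, 24, 21, 12, 14, 18]
extract-max → returns 38:
  remove root 38; move last element 18 to root → [18, 37, 19, 24, 21, 12, 14]
  18 vs larger child 37 at index 1, swap → [37, 18, 19, 24, 21, 12, 14]
  18 vs larger child 24 at index 3, swap → [37, 24, 19, 18, 21, 12, 14]

[37, 24, 19, 18, 21, 12, 14]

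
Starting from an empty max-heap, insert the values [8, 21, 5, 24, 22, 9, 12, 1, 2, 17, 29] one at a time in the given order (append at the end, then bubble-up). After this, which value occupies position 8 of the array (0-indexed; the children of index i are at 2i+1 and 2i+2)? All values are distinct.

2

Insert 8:
  append 8 at index 0 → [8] (no swap needed)
Insert 21:
  append 21 at index 1 → [8, 21]
  21 > parent 8 at index 0, swap → [21, 8]
Insert 5:
  append 5 at index 2 → [21, 8, 5] (no swap needed)
Insert 24:
  append 24 at index 3 → [21, 8, 5, 24]
  24 > parent 8 at index 1, swap → [21, 24, 5, 8]
  24 > parent 21 at index 0, swap → [24, 21, 5, 8]
Insert 22:
  append 22 at index 4 → [24, 21, 5, 8, 22]
  22 > parent 21 at index 1, swap → [24, 22, 5, 8, 21]
Insert 9:
  append 9 at index 5 → [24, 22, 5, 8, 21, 9]
  9 > parent 5 at index 2, swap → [24, 22, 9, 8, 21, 5]
Insert 12:
  append 12 at index 6 → [24, 22, 9, 8, 21, 5, 12]
  12 > parent 9 at index 2, swap → [24, 22, 12, 8, 21, 5, 9]
Insert 1:
  append 1 at index 7 → [24, 22, 12, 8, 21, 5, 9, 1] (no swap needed)
Insert 2:
  append 2 at index 8 → [24, 22, 12, 8, 21, 5, 9, 1, 2] (no swap needed)
Insert 17:
  append 17 at index 9 → [24, 22, 12, 8, 21, 5, 9, 1, 2, 17] (no swap needed)
Insert 29:
  append 29 at index 10 → [24, 22, 12, 8, 21, 5, 9, 1, 2, 17, 29]
  29 > parent 21 at index 4, swap → [24, 22, 12, 8, 29, 5, 9, 1, 2, 17, 21]
  29 > parent 22 at index 1, swap → [24, 29, 12, 8, 22, 5, 9, 1, 2, 17, 21]
  29 > parent 24 at index 0, swap → [29, 24, 12, 8, 22, 5, 9, 1, 2, 17, 21]
resulting array: [29, 24, 12, 8, 22, 5, 9, 1, 2, 17, 21]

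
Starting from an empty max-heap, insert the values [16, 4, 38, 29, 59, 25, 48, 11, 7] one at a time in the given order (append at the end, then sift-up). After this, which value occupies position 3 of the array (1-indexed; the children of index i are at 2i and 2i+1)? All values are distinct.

Insert 16:
  append 16 at index 1 → [16] (no swap needed)
Insert 4:
  append 4 at index 2 → [16, 4] (no swap needed)
Insert 38:
  append 38 at index 3 → [16, 4, 38]
  38 > parent 16 at index 1, swap → [38, 4, 16]
Insert 29:
  append 29 at index 4 → [38, 4, 16, 29]
  29 > parent 4 at index 2, swap → [38, 29, 16, 4]
Insert 59:
  append 59 at index 5 → [38, 29, 16, 4, 59]
  59 > parent 29 at index 2, swap → [38, 59, 16, 4, 29]
  59 > parent 38 at index 1, swap → [59, 38, 16, 4, 29]
Insert 25:
  append 25 at index 6 → [59, 38, 16, 4, 29, 25]
  25 > parent 16 at index 3, swap → [59, 38, 25, 4, 29, 16]
Insert 48:
  append 48 at index 7 → [59, 38, 25, 4, 29, 16, 48]
  48 > parent 25 at index 3, swap → [59, 38, 48, 4, 29, 16, 25]
Insert 11:
  append 11 at index 8 → [59, 38, 48, 4, 29, 16, 25, 11]
  11 > parent 4 at index 4, swap → [59, 38, 48, 11, 29, 16, 25, 4]
Insert 7:
  append 7 at index 9 → [59, 38, 48, 11, 29, 16, 25, 4, 7] (no swap needed)
resulting array: [59, 38, 48, 11, 29, 16, 25, 4, 7]

48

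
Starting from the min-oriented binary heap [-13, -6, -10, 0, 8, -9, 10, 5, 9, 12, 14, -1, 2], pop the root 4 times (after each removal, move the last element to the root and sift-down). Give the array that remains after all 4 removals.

extract-min #1 returns -13:
  remove root -13; move last element 2 to root → [2, -6, -10, 0, 8, -9, 10, 5, 9, 12, 14, -1]
  2 vs smaller child -10 at index 2, swap → [-10, -6, 2, 0, 8, -9, 10, 5, 9, 12, 14, -1]
  2 vs smaller child -9 at index 5, swap → [-10, -6, -9, 0, 8, 2, 10, 5, 9, 12, 14, -1]
  2 vs only child -1 at index 11, swap → [-10, -6, -9, 0, 8, -1, 10, 5, 9, 12, 14, 2]
extract-min #2 returns -10:
  remove root -10; move last element 2 to root → [2, -6, -9, 0, 8, -1, 10, 5, 9, 12, 14]
  2 vs smaller child -9 at index 2, swap → [-9, -6, 2, 0, 8, -1, 10, 5, 9, 12, 14]
  2 vs smaller child -1 at index 5, swap → [-9, -6, -1, 0, 8, 2, 10, 5, 9, 12, 14]
extract-min #3 returns -9:
  remove root -9; move last element 14 to root → [14, -6, -1, 0, 8, 2, 10, 5, 9, 12]
  14 vs smaller child -6 at index 1, swap → [-6, 14, -1, 0, 8, 2, 10, 5, 9, 12]
  14 vs smaller child 0 at index 3, swap → [-6, 0, -1, 14, 8, 2, 10, 5, 9, 12]
  14 vs smaller child 5 at index 7, swap → [-6, 0, -1, 5, 8, 2, 10, 14, 9, 12]
extract-min #4 returns -6:
  remove root -6; move last element 12 to root → [12, 0, -1, 5, 8, 2, 10, 14, 9]
  12 vs smaller child -1 at index 2, swap → [-1, 0, 12, 5, 8, 2, 10, 14, 9]
  12 vs smaller child 2 at index 5, swap → [-1, 0, 2, 5, 8, 12, 10, 14, 9]

[-1, 0, 2, 5, 8, 12, 10, 14, 9]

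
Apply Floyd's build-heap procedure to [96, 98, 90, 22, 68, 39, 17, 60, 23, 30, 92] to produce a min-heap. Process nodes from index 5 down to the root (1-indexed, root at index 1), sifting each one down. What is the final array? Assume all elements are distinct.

sift down from index 5:
  68 vs smaller child 30 at index 10, swap → [96, 98, 90, 22, 30, 39, 17, 60, 23, 68, 92]
sift down from index 4: already satisfies heap property
sift down from index 3:
  90 vs smaller child 17 at index 7, swap → [96, 98, 17, 22, 30, 39, 90, 60, 23, 68, 92]
sift down from index 2:
  98 vs smaller child 22 at index 4, swap → [96, 22, 17, 98, 30, 39, 90, 60, 23, 68, 92]
  98 vs smaller child 23 at index 9, swap → [96, 22, 17, 23, 30, 39, 90, 60, 98, 68, 92]
sift down from index 1:
  96 vs smaller child 17 at index 3, swap → [17, 22, 96, 23, 30, 39, 90, 60, 98, 68, 92]
  96 vs smaller child 39 at index 6, swap → [17, 22, 39, 23, 30, 96, 90, 60, 98, 68, 92]

[17, 22, 39, 23, 30, 96, 90, 60, 98, 68, 92]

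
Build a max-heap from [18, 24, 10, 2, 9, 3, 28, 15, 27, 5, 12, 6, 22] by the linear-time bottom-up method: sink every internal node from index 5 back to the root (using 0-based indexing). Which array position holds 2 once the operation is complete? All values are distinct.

8

sift down from index 5:
  3 vs larger child 22 at index 12, swap → [18, 24, 10, 2, 9, 22, 28, 15, 27, 5, 12, 6, 3]
sift down from index 4:
  9 vs larger child 12 at index 10, swap → [18, 24, 10, 2, 12, 22, 28, 15, 27, 5, 9, 6, 3]
sift down from index 3:
  2 vs larger child 27 at index 8, swap → [18, 24, 10, 27, 12, 22, 28, 15, 2, 5, 9, 6, 3]
sift down from index 2:
  10 vs larger child 28 at index 6, swap → [18, 24, 28, 27, 12, 22, 10, 15, 2, 5, 9, 6, 3]
sift down from index 1:
  24 vs larger child 27 at index 3, swap → [18, 27, 28, 24, 12, 22, 10, 15, 2, 5, 9, 6, 3]
sift down from index 0:
  18 vs larger child 28 at index 2, swap → [28, 27, 18, 24, 12, 22, 10, 15, 2, 5, 9, 6, 3]
  18 vs larger child 22 at index 5, swap → [28, 27, 22, 24, 12, 18, 10, 15, 2, 5, 9, 6, 3]
resulting array: [28, 27, 22, 24, 12, 18, 10, 15, 2, 5, 9, 6, 3]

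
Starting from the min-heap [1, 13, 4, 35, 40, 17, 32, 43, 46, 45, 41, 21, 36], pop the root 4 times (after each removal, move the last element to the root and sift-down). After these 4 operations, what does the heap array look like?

[21, 35, 32, 36, 40, 41, 45, 43, 46]

extract-min #1 returns 1:
  remove root 1; move last element 36 to root → [36, 13, 4, 35, 40, 17, 32, 43, 46, 45, 41, 21]
  36 vs smaller child 4 at index 2, swap → [4, 13, 36, 35, 40, 17, 32, 43, 46, 45, 41, 21]
  36 vs smaller child 17 at index 5, swap → [4, 13, 17, 35, 40, 36, 32, 43, 46, 45, 41, 21]
  36 vs only child 21 at index 11, swap → [4, 13, 17, 35, 40, 21, 32, 43, 46, 45, 41, 36]
extract-min #2 returns 4:
  remove root 4; move last element 36 to root → [36, 13, 17, 35, 40, 21, 32, 43, 46, 45, 41]
  36 vs smaller child 13 at index 1, swap → [13, 36, 17, 35, 40, 21, 32, 43, 46, 45, 41]
  36 vs smaller child 35 at index 3, swap → [13, 35, 17, 36, 40, 21, 32, 43, 46, 45, 41]
extract-min #3 returns 13:
  remove root 13; move last element 41 to root → [41, 35, 17, 36, 40, 21, 32, 43, 46, 45]
  41 vs smaller child 17 at index 2, swap → [17, 35, 41, 36, 40, 21, 32, 43, 46, 45]
  41 vs smaller child 21 at index 5, swap → [17, 35, 21, 36, 40, 41, 32, 43, 46, 45]
extract-min #4 returns 17:
  remove root 17; move last element 45 to root → [45, 35, 21, 36, 40, 41, 32, 43, 46]
  45 vs smaller child 21 at index 2, swap → [21, 35, 45, 36, 40, 41, 32, 43, 46]
  45 vs smaller child 32 at index 6, swap → [21, 35, 32, 36, 40, 41, 45, 43, 46]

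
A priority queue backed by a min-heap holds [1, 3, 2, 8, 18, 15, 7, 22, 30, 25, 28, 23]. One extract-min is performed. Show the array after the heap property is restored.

[2, 3, 7, 8, 18, 15, 23, 22, 30, 25, 28]

remove root 1; move last element 23 to root → [23, 3, 2, 8, 18, 15, 7, 22, 30, 25, 28]
23 vs smaller child 2 at index 2, swap → [2, 3, 23, 8, 18, 15, 7, 22, 30, 25, 28]
23 vs smaller child 7 at index 6, swap → [2, 3, 7, 8, 18, 15, 23, 22, 30, 25, 28]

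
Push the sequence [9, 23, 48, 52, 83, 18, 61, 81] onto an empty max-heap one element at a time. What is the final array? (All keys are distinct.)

[83, 81, 61, 52, 48, 18, 23, 9]

Insert 9:
  append 9 at index 0 → [9] (no swap needed)
Insert 23:
  append 23 at index 1 → [9, 23]
  23 > parent 9 at index 0, swap → [23, 9]
Insert 48:
  append 48 at index 2 → [23, 9, 48]
  48 > parent 23 at index 0, swap → [48, 9, 23]
Insert 52:
  append 52 at index 3 → [48, 9, 23, 52]
  52 > parent 9 at index 1, swap → [48, 52, 23, 9]
  52 > parent 48 at index 0, swap → [52, 48, 23, 9]
Insert 83:
  append 83 at index 4 → [52, 48, 23, 9, 83]
  83 > parent 48 at index 1, swap → [52, 83, 23, 9, 48]
  83 > parent 52 at index 0, swap → [83, 52, 23, 9, 48]
Insert 18:
  append 18 at index 5 → [83, 52, 23, 9, 48, 18] (no swap needed)
Insert 61:
  append 61 at index 6 → [83, 52, 23, 9, 48, 18, 61]
  61 > parent 23 at index 2, swap → [83, 52, 61, 9, 48, 18, 23]
Insert 81:
  append 81 at index 7 → [83, 52, 61, 9, 48, 18, 23, 81]
  81 > parent 9 at index 3, swap → [83, 52, 61, 81, 48, 18, 23, 9]
  81 > parent 52 at index 1, swap → [83, 81, 61, 52, 48, 18, 23, 9]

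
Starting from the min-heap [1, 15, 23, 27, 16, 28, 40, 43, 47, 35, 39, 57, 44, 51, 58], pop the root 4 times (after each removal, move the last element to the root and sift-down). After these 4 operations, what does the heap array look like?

[27, 35, 28, 43, 39, 44, 40, 51, 47, 58, 57]

extract-min #1 returns 1:
  remove root 1; move last element 58 to root → [58, 15, 23, 27, 16, 28, 40, 43, 47, 35, 39, 57, 44, 51]
  58 vs smaller child 15 at index 1, swap → [15, 58, 23, 27, 16, 28, 40, 43, 47, 35, 39, 57, 44, 51]
  58 vs smaller child 16 at index 4, swap → [15, 16, 23, 27, 58, 28, 40, 43, 47, 35, 39, 57, 44, 51]
  58 vs smaller child 35 at index 9, swap → [15, 16, 23, 27, 35, 28, 40, 43, 47, 58, 39, 57, 44, 51]
extract-min #2 returns 15:
  remove root 15; move last element 51 to root → [51, 16, 23, 27, 35, 28, 40, 43, 47, 58, 39, 57, 44]
  51 vs smaller child 16 at index 1, swap → [16, 51, 23, 27, 35, 28, 40, 43, 47, 58, 39, 57, 44]
  51 vs smaller child 27 at index 3, swap → [16, 27, 23, 51, 35, 28, 40, 43, 47, 58, 39, 57, 44]
  51 vs smaller child 43 at index 7, swap → [16, 27, 23, 43, 35, 28, 40, 51, 47, 58, 39, 57, 44]
extract-min #3 returns 16:
  remove root 16; move last element 44 to root → [44, 27, 23, 43, 35, 28, 40, 51, 47, 58, 39, 57]
  44 vs smaller child 23 at index 2, swap → [23, 27, 44, 43, 35, 28, 40, 51, 47, 58, 39, 57]
  44 vs smaller child 28 at index 5, swap → [23, 27, 28, 43, 35, 44, 40, 51, 47, 58, 39, 57]
extract-min #4 returns 23:
  remove root 23; move last element 57 to root → [57, 27, 28, 43, 35, 44, 40, 51, 47, 58, 39]
  57 vs smaller child 27 at index 1, swap → [27, 57, 28, 43, 35, 44, 40, 51, 47, 58, 39]
  57 vs smaller child 35 at index 4, swap → [27, 35, 28, 43, 57, 44, 40, 51, 47, 58, 39]
  57 vs smaller child 39 at index 10, swap → [27, 35, 28, 43, 39, 44, 40, 51, 47, 58, 57]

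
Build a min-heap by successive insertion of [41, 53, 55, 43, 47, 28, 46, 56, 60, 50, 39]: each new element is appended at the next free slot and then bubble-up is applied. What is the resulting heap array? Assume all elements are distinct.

[28, 39, 41, 53, 43, 55, 46, 56, 60, 50, 47]

Insert 41:
  append 41 at index 0 → [41] (no swap needed)
Insert 53:
  append 53 at index 1 → [41, 53] (no swap needed)
Insert 55:
  append 55 at index 2 → [41, 53, 55] (no swap needed)
Insert 43:
  append 43 at index 3 → [41, 53, 55, 43]
  43 < parent 53 at index 1, swap → [41, 43, 55, 53]
Insert 47:
  append 47 at index 4 → [41, 43, 55, 53, 47] (no swap needed)
Insert 28:
  append 28 at index 5 → [41, 43, 55, 53, 47, 28]
  28 < parent 55 at index 2, swap → [41, 43, 28, 53, 47, 55]
  28 < parent 41 at index 0, swap → [28, 43, 41, 53, 47, 55]
Insert 46:
  append 46 at index 6 → [28, 43, 41, 53, 47, 55, 46] (no swap needed)
Insert 56:
  append 56 at index 7 → [28, 43, 41, 53, 47, 55, 46, 56] (no swap needed)
Insert 60:
  append 60 at index 8 → [28, 43, 41, 53, 47, 55, 46, 56, 60] (no swap needed)
Insert 50:
  append 50 at index 9 → [28, 43, 41, 53, 47, 55, 46, 56, 60, 50] (no swap needed)
Insert 39:
  append 39 at index 10 → [28, 43, 41, 53, 47, 55, 46, 56, 60, 50, 39]
  39 < parent 47 at index 4, swap → [28, 43, 41, 53, 39, 55, 46, 56, 60, 50, 47]
  39 < parent 43 at index 1, swap → [28, 39, 41, 53, 43, 55, 46, 56, 60, 50, 47]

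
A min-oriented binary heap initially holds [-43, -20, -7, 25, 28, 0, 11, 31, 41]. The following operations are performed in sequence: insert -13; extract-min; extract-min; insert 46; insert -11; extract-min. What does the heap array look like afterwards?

insert -13:
  append -13 at index 9 → [-43, -20, -7, 25, 28, 0, 11, 31, 41, -13]
  -13 < parent 28 at index 4, swap → [-43, -20, -7, 25, -13, 0, 11, 31, 41, 28]
extract-min → returns -43:
  remove root -43; move last element 28 to root → [28, -20, -7, 25, -13, 0, 11, 31, 41]
  28 vs smaller child -20 at index 1, swap → [-20, 28, -7, 25, -13, 0, 11, 31, 41]
  28 vs smaller child -13 at index 4, swap → [-20, -13, -7, 25, 28, 0, 11, 31, 41]
extract-min → returns -20:
  remove root -20; move last element 41 to root → [41, -13, -7, 25, 28, 0, 11, 31]
  41 vs smaller child -13 at index 1, swap → [-13, 41, -7, 25, 28, 0, 11, 31]
  41 vs smaller child 25 at index 3, swap → [-13, 25, -7, 41, 28, 0, 11, 31]
  41 vs only child 31 at index 7, swap → [-13, 25, -7, 31, 28, 0, 11, 41]
insert 46:
  append 46 at index 8 → [-13, 25, -7, 31, 28, 0, 11, 41, 46] (no swap needed)
insert -11:
  append -11 at index 9 → [-13, 25, -7, 31, 28, 0, 11, 41, 46, -11]
  -11 < parent 28 at index 4, swap → [-13, 25, -7, 31, -11, 0, 11, 41, 46, 28]
  -11 < parent 25 at index 1, swap → [-13, -11, -7, 31, 25, 0, 11, 41, 46, 28]
extract-min → returns -13:
  remove root -13; move last element 28 to root → [28, -11, -7, 31, 25, 0, 11, 41, 46]
  28 vs smaller child -11 at index 1, swap → [-11, 28, -7, 31, 25, 0, 11, 41, 46]
  28 vs smaller child 25 at index 4, swap → [-11, 25, -7, 31, 28, 0, 11, 41, 46]

[-11, 25, -7, 31, 28, 0, 11, 41, 46]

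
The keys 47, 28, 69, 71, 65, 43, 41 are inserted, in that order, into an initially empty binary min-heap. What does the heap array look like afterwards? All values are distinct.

[28, 47, 41, 71, 65, 69, 43]

Insert 47:
  append 47 at index 0 → [47] (no swap needed)
Insert 28:
  append 28 at index 1 → [47, 28]
  28 < parent 47 at index 0, swap → [28, 47]
Insert 69:
  append 69 at index 2 → [28, 47, 69] (no swap needed)
Insert 71:
  append 71 at index 3 → [28, 47, 69, 71] (no swap needed)
Insert 65:
  append 65 at index 4 → [28, 47, 69, 71, 65] (no swap needed)
Insert 43:
  append 43 at index 5 → [28, 47, 69, 71, 65, 43]
  43 < parent 69 at index 2, swap → [28, 47, 43, 71, 65, 69]
Insert 41:
  append 41 at index 6 → [28, 47, 43, 71, 65, 69, 41]
  41 < parent 43 at index 2, swap → [28, 47, 41, 71, 65, 69, 43]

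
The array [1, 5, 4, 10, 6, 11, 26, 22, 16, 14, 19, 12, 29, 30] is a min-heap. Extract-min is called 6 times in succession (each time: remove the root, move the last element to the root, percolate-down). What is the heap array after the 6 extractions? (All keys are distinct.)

[12, 14, 26, 16, 19, 29, 30, 22]

extract-min #1 returns 1:
  remove root 1; move last element 30 to root → [30, 5, 4, 10, 6, 11, 26, 22, 16, 14, 19, 12, 29]
  30 vs smaller child 4 at index 2, swap → [4, 5, 30, 10, 6, 11, 26, 22, 16, 14, 19, 12, 29]
  30 vs smaller child 11 at index 5, swap → [4, 5, 11, 10, 6, 30, 26, 22, 16, 14, 19, 12, 29]
  30 vs smaller child 12 at index 11, swap → [4, 5, 11, 10, 6, 12, 26, 22, 16, 14, 19, 30, 29]
extract-min #2 returns 4:
  remove root 4; move last element 29 to root → [29, 5, 11, 10, 6, 12, 26, 22, 16, 14, 19, 30]
  29 vs smaller child 5 at index 1, swap → [5, 29, 11, 10, 6, 12, 26, 22, 16, 14, 19, 30]
  29 vs smaller child 6 at index 4, swap → [5, 6, 11, 10, 29, 12, 26, 22, 16, 14, 19, 30]
  29 vs smaller child 14 at index 9, swap → [5, 6, 11, 10, 14, 12, 26, 22, 16, 29, 19, 30]
extract-min #3 returns 5:
  remove root 5; move last element 30 to root → [30, 6, 11, 10, 14, 12, 26, 22, 16, 29, 19]
  30 vs smaller child 6 at index 1, swap → [6, 30, 11, 10, 14, 12, 26, 22, 16, 29, 19]
  30 vs smaller child 10 at index 3, swap → [6, 10, 11, 30, 14, 12, 26, 22, 16, 29, 19]
  30 vs smaller child 16 at index 8, swap → [6, 10, 11, 16, 14, 12, 26, 22, 30, 29, 19]
extract-min #4 returns 6:
  remove root 6; move last element 19 to root → [19, 10, 11, 16, 14, 12, 26, 22, 30, 29]
  19 vs smaller child 10 at index 1, swap → [10, 19, 11, 16, 14, 12, 26, 22, 30, 29]
  19 vs smaller child 14 at index 4, swap → [10, 14, 11, 16, 19, 12, 26, 22, 30, 29]
extract-min #5 returns 10:
  remove root 10; move last element 29 to root → [29, 14, 11, 16, 19, 12, 26, 22, 30]
  29 vs smaller child 11 at index 2, swap → [11, 14, 29, 16, 19, 12, 26, 22, 30]
  29 vs smaller child 12 at index 5, swap → [11, 14, 12, 16, 19, 29, 26, 22, 30]
extract-min #6 returns 11:
  remove root 11; move last element 30 to root → [30, 14, 12, 16, 19, 29, 26, 22]
  30 vs smaller child 12 at index 2, swap → [12, 14, 30, 16, 19, 29, 26, 22]
  30 vs smaller child 26 at index 6, swap → [12, 14, 26, 16, 19, 29, 30, 22]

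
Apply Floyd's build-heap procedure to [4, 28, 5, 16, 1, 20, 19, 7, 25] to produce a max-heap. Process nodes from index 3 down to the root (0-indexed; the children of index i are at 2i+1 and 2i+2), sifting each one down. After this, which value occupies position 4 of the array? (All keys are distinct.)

1

sift down from index 3:
  16 vs larger child 25 at index 8, swap → [4, 28, 5, 25, 1, 20, 19, 7, 16]
sift down from index 2:
  5 vs larger child 20 at index 5, swap → [4, 28, 20, 25, 1, 5, 19, 7, 16]
sift down from index 1: already satisfies heap property
sift down from index 0:
  4 vs larger child 28 at index 1, swap → [28, 4, 20, 25, 1, 5, 19, 7, 16]
  4 vs larger child 25 at index 3, swap → [28, 25, 20, 4, 1, 5, 19, 7, 16]
  4 vs larger child 16 at index 8, swap → [28, 25, 20, 16, 1, 5, 19, 7, 4]
resulting array: [28, 25, 20, 16, 1, 5, 19, 7, 4]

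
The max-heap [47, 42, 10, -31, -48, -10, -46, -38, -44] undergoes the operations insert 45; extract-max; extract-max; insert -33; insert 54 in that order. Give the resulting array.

[54, 42, 10, -33, -31, -10, -46, -44, -38, -48]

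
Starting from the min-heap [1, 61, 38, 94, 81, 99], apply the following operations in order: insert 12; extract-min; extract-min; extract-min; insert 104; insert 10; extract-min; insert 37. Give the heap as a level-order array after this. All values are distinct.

[37, 81, 61, 94, 104, 99]

insert 12:
  append 12 at index 6 → [1, 61, 38, 94, 81, 99, 12]
  12 < parent 38 at index 2, swap → [1, 61, 12, 94, 81, 99, 38]
extract-min → returns 1:
  remove root 1; move last element 38 to root → [38, 61, 12, 94, 81, 99]
  38 vs smaller child 12 at index 2, swap → [12, 61, 38, 94, 81, 99]
extract-min → returns 12:
  remove root 12; move last element 99 to root → [99, 61, 38, 94, 81]
  99 vs smaller child 38 at index 2, swap → [38, 61, 99, 94, 81]
extract-min → returns 38:
  remove root 38; move last element 81 to root → [81, 61, 99, 94]
  81 vs smaller child 61 at index 1, swap → [61, 81, 99, 94]
insert 104:
  append 104 at index 4 → [61, 81, 99, 94, 104] (no swap needed)
insert 10:
  append 10 at index 5 → [61, 81, 99, 94, 104, 10]
  10 < parent 99 at index 2, swap → [61, 81, 10, 94, 104, 99]
  10 < parent 61 at index 0, swap → [10, 81, 61, 94, 104, 99]
extract-min → returns 10:
  remove root 10; move last element 99 to root → [99, 81, 61, 94, 104]
  99 vs smaller child 61 at index 2, swap → [61, 81, 99, 94, 104]
insert 37:
  append 37 at index 5 → [61, 81, 99, 94, 104, 37]
  37 < parent 99 at index 2, swap → [61, 81, 37, 94, 104, 99]
  37 < parent 61 at index 0, swap → [37, 81, 61, 94, 104, 99]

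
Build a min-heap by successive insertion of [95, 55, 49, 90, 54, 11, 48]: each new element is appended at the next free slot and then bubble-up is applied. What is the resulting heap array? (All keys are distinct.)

Insert 95:
  append 95 at index 0 → [95] (no swap needed)
Insert 55:
  append 55 at index 1 → [95, 55]
  55 < parent 95 at index 0, swap → [55, 95]
Insert 49:
  append 49 at index 2 → [55, 95, 49]
  49 < parent 55 at index 0, swap → [49, 95, 55]
Insert 90:
  append 90 at index 3 → [49, 95, 55, 90]
  90 < parent 95 at index 1, swap → [49, 90, 55, 95]
Insert 54:
  append 54 at index 4 → [49, 90, 55, 95, 54]
  54 < parent 90 at index 1, swap → [49, 54, 55, 95, 90]
Insert 11:
  append 11 at index 5 → [49, 54, 55, 95, 90, 11]
  11 < parent 55 at index 2, swap → [49, 54, 11, 95, 90, 55]
  11 < parent 49 at index 0, swap → [11, 54, 49, 95, 90, 55]
Insert 48:
  append 48 at index 6 → [11, 54, 49, 95, 90, 55, 48]
  48 < parent 49 at index 2, swap → [11, 54, 48, 95, 90, 55, 49]

[11, 54, 48, 95, 90, 55, 49]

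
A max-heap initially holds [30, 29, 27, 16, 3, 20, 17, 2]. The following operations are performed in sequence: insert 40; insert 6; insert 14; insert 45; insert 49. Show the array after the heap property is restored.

[49, 30, 45, 29, 14, 40, 17, 2, 16, 3, 6, 20, 27]

insert 40:
  append 40 at index 8 → [30, 29, 27, 16, 3, 20, 17, 2, 40]
  40 > parent 16 at index 3, swap → [30, 29, 27, 40, 3, 20, 17, 2, 16]
  40 > parent 29 at index 1, swap → [30, 40, 27, 29, 3, 20, 17, 2, 16]
  40 > parent 30 at index 0, swap → [40, 30, 27, 29, 3, 20, 17, 2, 16]
insert 6:
  append 6 at index 9 → [40, 30, 27, 29, 3, 20, 17, 2, 16, 6]
  6 > parent 3 at index 4, swap → [40, 30, 27, 29, 6, 20, 17, 2, 16, 3]
insert 14:
  append 14 at index 10 → [40, 30, 27, 29, 6, 20, 17, 2, 16, 3, 14]
  14 > parent 6 at index 4, swap → [40, 30, 27, 29, 14, 20, 17, 2, 16, 3, 6]
insert 45:
  append 45 at index 11 → [40, 30, 27, 29, 14, 20, 17, 2, 16, 3, 6, 45]
  45 > parent 20 at index 5, swap → [40, 30, 27, 29, 14, 45, 17, 2, 16, 3, 6, 20]
  45 > parent 27 at index 2, swap → [40, 30, 45, 29, 14, 27, 17, 2, 16, 3, 6, 20]
  45 > parent 40 at index 0, swap → [45, 30, 40, 29, 14, 27, 17, 2, 16, 3, 6, 20]
insert 49:
  append 49 at index 12 → [45, 30, 40, 29, 14, 27, 17, 2, 16, 3, 6, 20, 49]
  49 > parent 27 at index 5, swap → [45, 30, 40, 29, 14, 49, 17, 2, 16, 3, 6, 20, 27]
  49 > parent 40 at index 2, swap → [45, 30, 49, 29, 14, 40, 17, 2, 16, 3, 6, 20, 27]
  49 > parent 45 at index 0, swap → [49, 30, 45, 29, 14, 40, 17, 2, 16, 3, 6, 20, 27]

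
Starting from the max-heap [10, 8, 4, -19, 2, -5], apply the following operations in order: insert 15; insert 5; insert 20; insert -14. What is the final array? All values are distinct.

insert 15:
  append 15 at index 6 → [10, 8, 4, -19, 2, -5, 15]
  15 > parent 4 at index 2, swap → [10, 8, 15, -19, 2, -5, 4]
  15 > parent 10 at index 0, swap → [15, 8, 10, -19, 2, -5, 4]
insert 5:
  append 5 at index 7 → [15, 8, 10, -19, 2, -5, 4, 5]
  5 > parent -19 at index 3, swap → [15, 8, 10, 5, 2, -5, 4, -19]
insert 20:
  append 20 at index 8 → [15, 8, 10, 5, 2, -5, 4, -19, 20]
  20 > parent 5 at index 3, swap → [15, 8, 10, 20, 2, -5, 4, -19, 5]
  20 > parent 8 at index 1, swap → [15, 20, 10, 8, 2, -5, 4, -19, 5]
  20 > parent 15 at index 0, swap → [20, 15, 10, 8, 2, -5, 4, -19, 5]
insert -14:
  append -14 at index 9 → [20, 15, 10, 8, 2, -5, 4, -19, 5, -14] (no swap needed)

[20, 15, 10, 8, 2, -5, 4, -19, 5, -14]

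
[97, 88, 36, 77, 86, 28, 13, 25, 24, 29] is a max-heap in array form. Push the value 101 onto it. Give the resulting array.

[101, 97, 36, 77, 88, 28, 13, 25, 24, 29, 86]

append 101 at index 10 → [97, 88, 36, 77, 86, 28, 13, 25, 24, 29, 101]
101 > parent 86 at index 4, swap → [97, 88, 36, 77, 101, 28, 13, 25, 24, 29, 86]
101 > parent 88 at index 1, swap → [97, 101, 36, 77, 88, 28, 13, 25, 24, 29, 86]
101 > parent 97 at index 0, swap → [101, 97, 36, 77, 88, 28, 13, 25, 24, 29, 86]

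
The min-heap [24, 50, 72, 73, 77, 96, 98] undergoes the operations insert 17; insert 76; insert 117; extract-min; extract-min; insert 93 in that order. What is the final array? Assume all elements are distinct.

[50, 73, 72, 76, 77, 96, 98, 117, 93]

insert 17:
  append 17 at index 7 → [24, 50, 72, 73, 77, 96, 98, 17]
  17 < parent 73 at index 3, swap → [24, 50, 72, 17, 77, 96, 98, 73]
  17 < parent 50 at index 1, swap → [24, 17, 72, 50, 77, 96, 98, 73]
  17 < parent 24 at index 0, swap → [17, 24, 72, 50, 77, 96, 98, 73]
insert 76:
  append 76 at index 8 → [17, 24, 72, 50, 77, 96, 98, 73, 76] (no swap needed)
insert 117:
  append 117 at index 9 → [17, 24, 72, 50, 77, 96, 98, 73, 76, 117] (no swap needed)
extract-min → returns 17:
  remove root 17; move last element 117 to root → [117, 24, 72, 50, 77, 96, 98, 73, 76]
  117 vs smaller child 24 at index 1, swap → [24, 117, 72, 50, 77, 96, 98, 73, 76]
  117 vs smaller child 50 at index 3, swap → [24, 50, 72, 117, 77, 96, 98, 73, 76]
  117 vs smaller child 73 at index 7, swap → [24, 50, 72, 73, 77, 96, 98, 117, 76]
extract-min → returns 24:
  remove root 24; move last element 76 to root → [76, 50, 72, 73, 77, 96, 98, 117]
  76 vs smaller child 50 at index 1, swap → [50, 76, 72, 73, 77, 96, 98, 117]
  76 vs smaller child 73 at index 3, swap → [50, 73, 72, 76, 77, 96, 98, 117]
insert 93:
  append 93 at index 8 → [50, 73, 72, 76, 77, 96, 98, 117, 93] (no swap needed)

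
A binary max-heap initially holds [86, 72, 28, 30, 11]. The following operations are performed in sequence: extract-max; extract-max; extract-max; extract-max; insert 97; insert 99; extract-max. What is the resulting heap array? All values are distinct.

extract-max → returns 86:
  remove root 86; move last element 11 to root → [11, 72, 28, 30]
  11 vs larger child 72 at index 1, swap → [72, 11, 28, 30]
  11 vs only child 30 at index 3, swap → [72, 30, 28, 11]
extract-max → returns 72:
  remove root 72; move last element 11 to root → [11, 30, 28]
  11 vs larger child 30 at index 1, swap → [30, 11, 28]
extract-max → returns 30:
  remove root 30; move last element 28 to root → [28, 11] (no swap needed)
extract-max → returns 28:
  remove root 28; move last element 11 to root → [11] (no swap needed)
insert 97:
  append 97 at index 1 → [11, 97]
  97 > parent 11 at index 0, swap → [97, 11]
insert 99:
  append 99 at index 2 → [97, 11, 99]
  99 > parent 97 at index 0, swap → [99, 11, 97]
extract-max → returns 99:
  remove root 99; move last element 97 to root → [97, 11] (no swap needed)

[97, 11]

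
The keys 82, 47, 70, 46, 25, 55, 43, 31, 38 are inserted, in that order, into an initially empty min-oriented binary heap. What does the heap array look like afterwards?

[25, 31, 43, 38, 47, 70, 55, 82, 46]

Insert 82:
  append 82 at index 0 → [82] (no swap needed)
Insert 47:
  append 47 at index 1 → [82, 47]
  47 < parent 82 at index 0, swap → [47, 82]
Insert 70:
  append 70 at index 2 → [47, 82, 70] (no swap needed)
Insert 46:
  append 46 at index 3 → [47, 82, 70, 46]
  46 < parent 82 at index 1, swap → [47, 46, 70, 82]
  46 < parent 47 at index 0, swap → [46, 47, 70, 82]
Insert 25:
  append 25 at index 4 → [46, 47, 70, 82, 25]
  25 < parent 47 at index 1, swap → [46, 25, 70, 82, 47]
  25 < parent 46 at index 0, swap → [25, 46, 70, 82, 47]
Insert 55:
  append 55 at index 5 → [25, 46, 70, 82, 47, 55]
  55 < parent 70 at index 2, swap → [25, 46, 55, 82, 47, 70]
Insert 43:
  append 43 at index 6 → [25, 46, 55, 82, 47, 70, 43]
  43 < parent 55 at index 2, swap → [25, 46, 43, 82, 47, 70, 55]
Insert 31:
  append 31 at index 7 → [25, 46, 43, 82, 47, 70, 55, 31]
  31 < parent 82 at index 3, swap → [25, 46, 43, 31, 47, 70, 55, 82]
  31 < parent 46 at index 1, swap → [25, 31, 43, 46, 47, 70, 55, 82]
Insert 38:
  append 38 at index 8 → [25, 31, 43, 46, 47, 70, 55, 82, 38]
  38 < parent 46 at index 3, swap → [25, 31, 43, 38, 47, 70, 55, 82, 46]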